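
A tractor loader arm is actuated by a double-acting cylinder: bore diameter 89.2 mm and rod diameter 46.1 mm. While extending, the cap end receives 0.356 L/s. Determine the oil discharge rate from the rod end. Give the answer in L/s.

Q_out ≈ 0.261 L/s

Cap-side area A_cap = π/4 × (89.2 mm)² = 6249 mm^2
Rod-side annular area A_ann = π/4 × (89.2² − 46.1²) = 4580 mm^2
Piston speed v = Q_in/A_cap; rod-end outflow Q_out = v × A_ann = Q_in × A_ann/A_cap.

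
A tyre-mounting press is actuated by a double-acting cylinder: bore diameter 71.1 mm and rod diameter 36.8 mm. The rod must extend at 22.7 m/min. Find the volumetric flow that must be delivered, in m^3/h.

Cap-side area A_cap = π/4 × (71.1 mm)² = 3970 mm^2
Q = A × v

Q ≈ 5.41 m^3/h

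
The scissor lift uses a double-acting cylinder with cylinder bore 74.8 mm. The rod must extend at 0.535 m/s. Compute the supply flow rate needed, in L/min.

Q ≈ 141 L/min

Cap-side area A_cap = π/4 × (74.8 mm)² = 4394 mm^2
Q = A × v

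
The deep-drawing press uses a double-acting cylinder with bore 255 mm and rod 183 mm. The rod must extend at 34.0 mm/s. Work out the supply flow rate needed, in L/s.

Q ≈ 1.74 L/s

Cap-side area A_cap = π/4 × (255 mm)² = 51070 mm^2
Q = A × v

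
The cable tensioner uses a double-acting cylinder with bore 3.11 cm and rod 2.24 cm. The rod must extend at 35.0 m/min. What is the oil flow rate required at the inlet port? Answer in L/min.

Cap-side area A_cap = π/4 × (3.11 cm)² = 7.596 cm^2
Q = A × v

Q ≈ 26.6 L/min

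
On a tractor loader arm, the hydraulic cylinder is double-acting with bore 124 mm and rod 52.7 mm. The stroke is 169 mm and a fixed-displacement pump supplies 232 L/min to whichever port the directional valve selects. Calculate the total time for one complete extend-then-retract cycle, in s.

Cap-side area A_cap = π/4 × (124 mm)² = 12080 mm^2
Rod-side annular area A_ann = π/4 × (124² − 52.7²) = 9895 mm^2
t_ext = A_cap·L/Q = 0.5278 s
t_ret = A_ann·L/Q = 0.4325 s
t_cycle = t_ext + t_ret

t ≈ 0.960 s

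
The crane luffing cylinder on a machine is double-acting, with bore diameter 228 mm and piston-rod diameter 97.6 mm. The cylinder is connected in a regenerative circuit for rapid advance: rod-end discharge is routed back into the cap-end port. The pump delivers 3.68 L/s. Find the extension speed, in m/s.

In regeneration the rod-end outflow joins the pump flow into the cap end, so the net volume the pump must supply per unit advance equals the rod cross-section area.
Rod cross-section A_rod = π/4 × (97.6 mm)² = 7482 mm^2
v = Q_pump / A_rod

v ≈ 0.492 m/s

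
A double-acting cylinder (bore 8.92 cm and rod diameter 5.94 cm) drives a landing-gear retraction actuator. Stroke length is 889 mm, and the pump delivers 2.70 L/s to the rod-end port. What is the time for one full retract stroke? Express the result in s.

t ≈ 1.15 s

Rod-side annular area A_ann = π/4 × (8.92² − 5.94²) = 34.78 cm^2
Swept volume V = A × L; t = V / Q = A·L / Q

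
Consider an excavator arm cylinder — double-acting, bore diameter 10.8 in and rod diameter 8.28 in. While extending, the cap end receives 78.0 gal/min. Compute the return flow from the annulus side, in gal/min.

Cap-side area A_cap = π/4 × (10.8 in)² = 91.61 in^2
Rod-side annular area A_ann = π/4 × (10.8² − 8.28²) = 37.76 in^2
Piston speed v = Q_in/A_cap; rod-end outflow Q_out = v × A_ann = Q_in × A_ann/A_cap.

Q_out ≈ 32.2 gal/min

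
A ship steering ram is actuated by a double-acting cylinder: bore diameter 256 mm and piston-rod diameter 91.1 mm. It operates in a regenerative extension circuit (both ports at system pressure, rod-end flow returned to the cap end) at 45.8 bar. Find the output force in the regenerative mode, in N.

F ≈ 29900 N

With equal pressure on both faces, forces on the annular region cancel; the net push is pressure × rod cross-section.
Rod cross-section A_rod = π/4 × (91.1 mm)² = 6518 mm^2
F = P × A_rod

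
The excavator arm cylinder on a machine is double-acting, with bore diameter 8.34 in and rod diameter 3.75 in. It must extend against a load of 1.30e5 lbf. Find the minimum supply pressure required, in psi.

Cap-side area A_cap = π/4 × (8.34 in)² = 54.63 in^2
P = F / A = 1.30e5 lbf / A

P ≈ 2380 psi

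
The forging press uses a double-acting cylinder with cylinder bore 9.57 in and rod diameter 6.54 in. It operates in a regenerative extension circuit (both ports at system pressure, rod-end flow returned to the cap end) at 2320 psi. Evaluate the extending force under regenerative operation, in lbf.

F ≈ 77900 lbf

With equal pressure on both faces, forces on the annular region cancel; the net push is pressure × rod cross-section.
Rod cross-section A_rod = π/4 × (6.54 in)² = 33.59 in^2
F = P × A_rod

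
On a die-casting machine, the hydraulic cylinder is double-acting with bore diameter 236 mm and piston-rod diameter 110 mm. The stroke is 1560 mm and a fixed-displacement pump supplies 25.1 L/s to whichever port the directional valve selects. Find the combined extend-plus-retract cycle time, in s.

t ≈ 4.85 s

Cap-side area A_cap = π/4 × (236 mm)² = 43740 mm^2
Rod-side annular area A_ann = π/4 × (236² − 110²) = 34240 mm^2
t_ext = A_cap·L/Q = 2.719 s
t_ret = A_ann·L/Q = 2.128 s
t_cycle = t_ext + t_ret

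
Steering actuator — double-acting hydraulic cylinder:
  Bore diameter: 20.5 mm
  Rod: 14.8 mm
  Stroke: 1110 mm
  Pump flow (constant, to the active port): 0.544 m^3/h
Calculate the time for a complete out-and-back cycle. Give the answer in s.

t ≈ 3.59 s

Cap-side area A_cap = π/4 × (20.5 mm)² = 330.1 mm^2
Rod-side annular area A_ann = π/4 × (20.5² − 14.8²) = 158.0 mm^2
t_ext = A_cap·L/Q = 2.425 s
t_ret = A_ann·L/Q = 1.161 s
t_cycle = t_ext + t_ret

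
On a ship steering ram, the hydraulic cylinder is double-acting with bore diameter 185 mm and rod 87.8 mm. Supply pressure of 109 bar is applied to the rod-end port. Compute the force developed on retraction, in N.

Rod-side annular area A_ann = π/4 × (185² − 87.8²) = 20830 mm^2
On retraction the pressure acts on the annular area (bore minus rod).
F = P × A_ann

F ≈ 2.27e5 N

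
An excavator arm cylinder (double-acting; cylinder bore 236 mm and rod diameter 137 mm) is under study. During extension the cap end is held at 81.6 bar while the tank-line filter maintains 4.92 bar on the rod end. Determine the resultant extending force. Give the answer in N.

Cap-side area A_cap = π/4 × (236 mm)² = 43740 mm^2
Rod-side annular area A_ann = π/4 × (236² − 137²) = 29000 mm^2
Net thrust = P_cap·A_cap − P_rod·A_ann = 3.569e5 N − 14270 N

F ≈ 3.43e5 N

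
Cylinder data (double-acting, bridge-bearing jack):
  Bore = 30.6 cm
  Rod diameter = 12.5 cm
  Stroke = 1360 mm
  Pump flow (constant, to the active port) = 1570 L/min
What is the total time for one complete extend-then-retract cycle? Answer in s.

t ≈ 7.01 s

Cap-side area A_cap = π/4 × (30.6 cm)² = 735.4 cm^2
Rod-side annular area A_ann = π/4 × (30.6² − 12.5²) = 612.7 cm^2
t_ext = A_cap·L/Q = 3.822 s
t_ret = A_ann·L/Q = 3.184 s
t_cycle = t_ext + t_ret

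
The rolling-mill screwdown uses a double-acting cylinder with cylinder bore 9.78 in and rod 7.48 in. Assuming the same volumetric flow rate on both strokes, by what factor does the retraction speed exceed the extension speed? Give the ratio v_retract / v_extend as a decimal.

Cap-side area A_cap = π/4 × (9.78 in)² = 75.12 in^2
Rod-side annular area A_ann = π/4 × (9.78² − 7.48²) = 31.18 in^2
For equal Q, v ∝ 1/A, so v_ret/v_ext = A_cap/A_ann.

v_ret/v_ext ≈ 2.41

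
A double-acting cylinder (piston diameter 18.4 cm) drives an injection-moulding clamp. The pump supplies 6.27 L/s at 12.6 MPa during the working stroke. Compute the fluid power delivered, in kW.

W ≈ 79.0 kW

Hydraulic power = P × Q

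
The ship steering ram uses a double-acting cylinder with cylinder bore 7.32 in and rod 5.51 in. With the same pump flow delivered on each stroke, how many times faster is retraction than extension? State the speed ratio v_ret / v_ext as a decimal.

v_ret/v_ext ≈ 2.31

Cap-side area A_cap = π/4 × (7.32 in)² = 42.08 in^2
Rod-side annular area A_ann = π/4 × (7.32² − 5.51²) = 18.24 in^2
For equal Q, v ∝ 1/A, so v_ret/v_ext = A_cap/A_ann.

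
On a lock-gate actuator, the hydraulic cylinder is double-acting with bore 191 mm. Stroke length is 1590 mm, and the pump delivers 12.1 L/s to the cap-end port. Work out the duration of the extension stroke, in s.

Cap-side area A_cap = π/4 × (191 mm)² = 28650 mm^2
Swept volume V = A × L; t = V / Q = A·L / Q

t ≈ 3.77 s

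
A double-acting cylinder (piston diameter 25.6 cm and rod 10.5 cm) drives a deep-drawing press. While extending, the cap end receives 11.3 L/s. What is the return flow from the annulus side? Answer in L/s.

Q_out ≈ 9.40 L/s

Cap-side area A_cap = π/4 × (25.6 cm)² = 514.7 cm^2
Rod-side annular area A_ann = π/4 × (25.6² − 10.5²) = 428.1 cm^2
Piston speed v = Q_in/A_cap; rod-end outflow Q_out = v × A_ann = Q_in × A_ann/A_cap.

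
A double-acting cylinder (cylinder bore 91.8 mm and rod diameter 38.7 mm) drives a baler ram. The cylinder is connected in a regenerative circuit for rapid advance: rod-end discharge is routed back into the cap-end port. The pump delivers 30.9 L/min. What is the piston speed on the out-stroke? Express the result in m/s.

v ≈ 0.438 m/s

In regeneration the rod-end outflow joins the pump flow into the cap end, so the net volume the pump must supply per unit advance equals the rod cross-section area.
Rod cross-section A_rod = π/4 × (38.7 mm)² = 1176 mm^2
v = Q_pump / A_rod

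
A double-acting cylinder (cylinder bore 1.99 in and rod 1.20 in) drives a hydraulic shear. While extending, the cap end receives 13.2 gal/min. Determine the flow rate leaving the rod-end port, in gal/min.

Q_out ≈ 8.40 gal/min

Cap-side area A_cap = π/4 × (1.99 in)² = 3.110 in^2
Rod-side annular area A_ann = π/4 × (1.99² − 1.20²) = 1.979 in^2
Piston speed v = Q_in/A_cap; rod-end outflow Q_out = v × A_ann = Q_in × A_ann/A_cap.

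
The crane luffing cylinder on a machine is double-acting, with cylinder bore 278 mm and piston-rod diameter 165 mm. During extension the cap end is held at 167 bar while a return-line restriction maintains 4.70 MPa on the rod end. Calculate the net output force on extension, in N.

Cap-side area A_cap = π/4 × (278 mm)² = 60700 mm^2
Rod-side annular area A_ann = π/4 × (278² − 165²) = 39320 mm^2
Net thrust = P_cap·A_cap − P_rod·A_ann = 1.014e6 N − 1.848e5 N

F ≈ 8.29e5 N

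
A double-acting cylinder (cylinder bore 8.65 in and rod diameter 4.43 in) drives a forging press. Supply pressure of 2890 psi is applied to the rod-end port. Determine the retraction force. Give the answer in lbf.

Rod-side annular area A_ann = π/4 × (8.65² − 4.43²) = 43.35 in^2
On retraction the pressure acts on the annular area (bore minus rod).
F = P × A_ann

F ≈ 1.25e5 lbf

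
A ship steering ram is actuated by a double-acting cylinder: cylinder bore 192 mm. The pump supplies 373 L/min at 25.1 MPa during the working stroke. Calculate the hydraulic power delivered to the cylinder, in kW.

W ≈ 156 kW

Hydraulic power = P × Q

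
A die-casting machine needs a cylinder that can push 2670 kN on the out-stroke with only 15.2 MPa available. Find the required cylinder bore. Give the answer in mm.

D ≈ 473 mm

Extension force acts on the full piston face: F = P × (π/4)D².
D = √(4F / (πP)) = √(4 × 2670 kN / (π × 15.2 MPa))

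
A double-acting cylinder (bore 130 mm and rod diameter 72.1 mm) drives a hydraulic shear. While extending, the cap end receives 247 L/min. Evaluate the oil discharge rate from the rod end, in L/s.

Cap-side area A_cap = π/4 × (130 mm)² = 13270 mm^2
Rod-side annular area A_ann = π/4 × (130² − 72.1²) = 9190 mm^2
Piston speed v = Q_in/A_cap; rod-end outflow Q_out = v × A_ann = Q_in × A_ann/A_cap.

Q_out ≈ 2.85 L/s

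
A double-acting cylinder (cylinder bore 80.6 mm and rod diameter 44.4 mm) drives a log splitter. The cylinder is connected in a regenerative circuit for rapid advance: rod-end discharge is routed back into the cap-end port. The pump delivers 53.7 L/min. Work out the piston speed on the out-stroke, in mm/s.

In regeneration the rod-end outflow joins the pump flow into the cap end, so the net volume the pump must supply per unit advance equals the rod cross-section area.
Rod cross-section A_rod = π/4 × (44.4 mm)² = 1548 mm^2
v = Q_pump / A_rod

v ≈ 578 mm/s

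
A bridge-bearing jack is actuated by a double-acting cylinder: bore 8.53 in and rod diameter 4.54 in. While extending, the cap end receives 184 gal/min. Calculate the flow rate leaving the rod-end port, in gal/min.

Cap-side area A_cap = π/4 × (8.53 in)² = 57.15 in^2
Rod-side annular area A_ann = π/4 × (8.53² − 4.54²) = 40.96 in^2
Piston speed v = Q_in/A_cap; rod-end outflow Q_out = v × A_ann = Q_in × A_ann/A_cap.

Q_out ≈ 132 gal/min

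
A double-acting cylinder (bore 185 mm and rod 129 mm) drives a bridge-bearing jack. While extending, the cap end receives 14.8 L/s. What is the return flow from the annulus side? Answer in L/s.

Q_out ≈ 7.60 L/s

Cap-side area A_cap = π/4 × (185 mm)² = 26880 mm^2
Rod-side annular area A_ann = π/4 × (185² − 129²) = 13810 mm^2
Piston speed v = Q_in/A_cap; rod-end outflow Q_out = v × A_ann = Q_in × A_ann/A_cap.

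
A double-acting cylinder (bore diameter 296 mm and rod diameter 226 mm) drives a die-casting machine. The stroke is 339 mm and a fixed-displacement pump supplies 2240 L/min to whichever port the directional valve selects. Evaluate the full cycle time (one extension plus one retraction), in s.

Cap-side area A_cap = π/4 × (296 mm)² = 68810 mm^2
Rod-side annular area A_ann = π/4 × (296² − 226²) = 28700 mm^2
t_ext = A_cap·L/Q = 0.6249 s
t_ret = A_ann·L/Q = 0.2606 s
t_cycle = t_ext + t_ret

t ≈ 0.885 s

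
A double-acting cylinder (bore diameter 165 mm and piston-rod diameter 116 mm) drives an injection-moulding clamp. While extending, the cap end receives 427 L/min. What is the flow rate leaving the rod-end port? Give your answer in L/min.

Cap-side area A_cap = π/4 × (165 mm)² = 21380 mm^2
Rod-side annular area A_ann = π/4 × (165² − 116²) = 10810 mm^2
Piston speed v = Q_in/A_cap; rod-end outflow Q_out = v × A_ann = Q_in × A_ann/A_cap.

Q_out ≈ 216 L/min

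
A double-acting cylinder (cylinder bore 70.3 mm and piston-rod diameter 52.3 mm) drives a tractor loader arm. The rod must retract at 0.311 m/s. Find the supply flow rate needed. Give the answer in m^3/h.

Rod-side annular area A_ann = π/4 × (70.3² − 52.3²) = 1733 mm^2
Q = A × v

Q ≈ 1.94 m^3/h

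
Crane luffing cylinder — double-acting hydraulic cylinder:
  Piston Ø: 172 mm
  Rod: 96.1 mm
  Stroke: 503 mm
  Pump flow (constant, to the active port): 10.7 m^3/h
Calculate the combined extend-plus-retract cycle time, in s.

t ≈ 6.64 s

Cap-side area A_cap = π/4 × (172 mm)² = 23240 mm^2
Rod-side annular area A_ann = π/4 × (172² − 96.1²) = 15980 mm^2
t_ext = A_cap·L/Q = 3.932 s
t_ret = A_ann·L/Q = 2.705 s
t_cycle = t_ext + t_ret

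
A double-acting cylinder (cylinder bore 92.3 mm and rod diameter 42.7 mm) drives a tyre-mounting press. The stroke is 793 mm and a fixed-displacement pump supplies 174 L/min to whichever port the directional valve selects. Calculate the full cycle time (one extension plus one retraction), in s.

t ≈ 3.27 s

Cap-side area A_cap = π/4 × (92.3 mm)² = 6691 mm^2
Rod-side annular area A_ann = π/4 × (92.3² − 42.7²) = 5259 mm^2
t_ext = A_cap·L/Q = 1.830 s
t_ret = A_ann·L/Q = 1.438 s
t_cycle = t_ext + t_ret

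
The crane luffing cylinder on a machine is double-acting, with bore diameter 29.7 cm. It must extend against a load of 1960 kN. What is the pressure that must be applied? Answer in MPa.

Cap-side area A_cap = π/4 × (29.7 cm)² = 692.8 cm^2
P = F / A = 1960 kN / A

P ≈ 28.3 MPa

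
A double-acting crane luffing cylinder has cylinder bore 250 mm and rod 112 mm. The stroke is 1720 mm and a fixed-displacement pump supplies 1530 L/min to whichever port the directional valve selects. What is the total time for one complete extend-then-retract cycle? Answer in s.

Cap-side area A_cap = π/4 × (250 mm)² = 49090 mm^2
Rod-side annular area A_ann = π/4 × (250² − 112²) = 39240 mm^2
t_ext = A_cap·L/Q = 3.311 s
t_ret = A_ann·L/Q = 2.646 s
t_cycle = t_ext + t_ret

t ≈ 5.96 s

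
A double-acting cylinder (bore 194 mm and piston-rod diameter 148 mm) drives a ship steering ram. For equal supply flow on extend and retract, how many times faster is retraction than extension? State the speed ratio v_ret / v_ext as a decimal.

v_ret/v_ext ≈ 2.39

Cap-side area A_cap = π/4 × (194 mm)² = 29560 mm^2
Rod-side annular area A_ann = π/4 × (194² − 148²) = 12360 mm^2
For equal Q, v ∝ 1/A, so v_ret/v_ext = A_cap/A_ann.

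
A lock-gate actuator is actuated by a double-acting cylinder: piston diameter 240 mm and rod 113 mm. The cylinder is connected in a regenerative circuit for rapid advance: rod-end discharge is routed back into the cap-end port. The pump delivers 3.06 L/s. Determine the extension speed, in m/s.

In regeneration the rod-end outflow joins the pump flow into the cap end, so the net volume the pump must supply per unit advance equals the rod cross-section area.
Rod cross-section A_rod = π/4 × (113 mm)² = 10030 mm^2
v = Q_pump / A_rod

v ≈ 0.305 m/s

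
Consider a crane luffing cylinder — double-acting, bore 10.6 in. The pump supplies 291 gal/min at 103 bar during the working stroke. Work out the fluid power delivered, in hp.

Hydraulic power = P × Q

W ≈ 254 hp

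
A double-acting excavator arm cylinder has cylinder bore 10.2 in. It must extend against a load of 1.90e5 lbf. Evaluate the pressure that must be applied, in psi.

Cap-side area A_cap = π/4 × (10.2 in)² = 81.71 in^2
P = F / A = 1.90e5 lbf / A

P ≈ 2330 psi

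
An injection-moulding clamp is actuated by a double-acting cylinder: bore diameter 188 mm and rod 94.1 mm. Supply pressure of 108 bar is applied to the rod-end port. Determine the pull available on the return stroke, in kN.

Rod-side annular area A_ann = π/4 × (188² − 94.1²) = 20800 mm^2
On retraction the pressure acts on the annular area (bore minus rod).
F = P × A_ann

F ≈ 225 kN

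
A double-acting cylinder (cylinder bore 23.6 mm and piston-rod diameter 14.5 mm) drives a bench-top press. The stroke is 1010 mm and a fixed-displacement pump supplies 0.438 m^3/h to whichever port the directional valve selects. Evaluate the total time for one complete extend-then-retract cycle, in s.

Cap-side area A_cap = π/4 × (23.6 mm)² = 437.4 mm^2
Rod-side annular area A_ann = π/4 × (23.6² − 14.5²) = 272.3 mm^2
t_ext = A_cap·L/Q = 3.631 s
t_ret = A_ann·L/Q = 2.261 s
t_cycle = t_ext + t_ret

t ≈ 5.89 s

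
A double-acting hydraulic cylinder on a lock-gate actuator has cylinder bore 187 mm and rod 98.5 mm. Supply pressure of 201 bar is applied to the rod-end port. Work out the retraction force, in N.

F ≈ 3.99e5 N

Rod-side annular area A_ann = π/4 × (187² − 98.5²) = 19840 mm^2
On retraction the pressure acts on the annular area (bore minus rod).
F = P × A_ann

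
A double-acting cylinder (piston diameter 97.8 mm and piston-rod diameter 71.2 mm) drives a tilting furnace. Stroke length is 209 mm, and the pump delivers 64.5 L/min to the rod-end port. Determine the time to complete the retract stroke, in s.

Rod-side annular area A_ann = π/4 × (97.8² − 71.2²) = 3531 mm^2
Swept volume V = A × L; t = V / Q = A·L / Q

t ≈ 0.686 s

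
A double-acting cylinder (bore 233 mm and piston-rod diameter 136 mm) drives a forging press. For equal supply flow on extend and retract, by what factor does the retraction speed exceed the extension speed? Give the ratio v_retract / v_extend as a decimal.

Cap-side area A_cap = π/4 × (233 mm)² = 42640 mm^2
Rod-side annular area A_ann = π/4 × (233² − 136²) = 28110 mm^2
For equal Q, v ∝ 1/A, so v_ret/v_ext = A_cap/A_ann.

v_ret/v_ext ≈ 1.52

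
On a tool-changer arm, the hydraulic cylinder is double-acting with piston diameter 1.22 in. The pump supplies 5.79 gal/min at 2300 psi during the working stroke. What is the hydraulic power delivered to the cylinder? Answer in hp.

Hydraulic power = P × Q

W ≈ 7.77 hp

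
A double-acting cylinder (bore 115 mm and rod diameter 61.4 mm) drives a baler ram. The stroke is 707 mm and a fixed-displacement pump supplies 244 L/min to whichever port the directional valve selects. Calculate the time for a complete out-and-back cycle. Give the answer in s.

Cap-side area A_cap = π/4 × (115 mm)² = 10390 mm^2
Rod-side annular area A_ann = π/4 × (115² − 61.4²) = 7426 mm^2
t_ext = A_cap·L/Q = 1.806 s
t_ret = A_ann·L/Q = 1.291 s
t_cycle = t_ext + t_ret

t ≈ 3.10 s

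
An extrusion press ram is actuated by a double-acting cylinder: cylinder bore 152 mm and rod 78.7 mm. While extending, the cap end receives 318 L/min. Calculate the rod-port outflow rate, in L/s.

Q_out ≈ 3.88 L/s

Cap-side area A_cap = π/4 × (152 mm)² = 18150 mm^2
Rod-side annular area A_ann = π/4 × (152² − 78.7²) = 13280 mm^2
Piston speed v = Q_in/A_cap; rod-end outflow Q_out = v × A_ann = Q_in × A_ann/A_cap.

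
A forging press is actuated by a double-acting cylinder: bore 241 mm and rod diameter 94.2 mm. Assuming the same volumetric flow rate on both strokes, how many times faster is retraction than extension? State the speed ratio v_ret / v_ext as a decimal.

v_ret/v_ext ≈ 1.18

Cap-side area A_cap = π/4 × (241 mm)² = 45620 mm^2
Rod-side annular area A_ann = π/4 × (241² − 94.2²) = 38650 mm^2
For equal Q, v ∝ 1/A, so v_ret/v_ext = A_cap/A_ann.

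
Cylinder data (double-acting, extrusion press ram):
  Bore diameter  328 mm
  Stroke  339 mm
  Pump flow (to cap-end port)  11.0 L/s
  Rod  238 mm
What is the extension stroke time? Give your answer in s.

t ≈ 2.60 s

Cap-side area A_cap = π/4 × (328 mm)² = 84500 mm^2
Swept volume V = A × L; t = V / Q = A·L / Q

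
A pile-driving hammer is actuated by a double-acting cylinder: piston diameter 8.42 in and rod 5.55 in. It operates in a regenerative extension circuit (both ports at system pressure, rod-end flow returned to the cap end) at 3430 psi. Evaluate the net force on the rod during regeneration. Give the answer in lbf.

F ≈ 83000 lbf

With equal pressure on both faces, forces on the annular region cancel; the net push is pressure × rod cross-section.
Rod cross-section A_rod = π/4 × (5.55 in)² = 24.19 in^2
F = P × A_rod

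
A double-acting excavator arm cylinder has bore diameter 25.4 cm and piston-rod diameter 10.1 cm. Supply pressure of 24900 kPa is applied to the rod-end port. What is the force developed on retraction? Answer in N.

Rod-side annular area A_ann = π/4 × (25.4² − 10.1²) = 426.6 cm^2
On retraction the pressure acts on the annular area (bore minus rod).
F = P × A_ann

F ≈ 1.06e6 N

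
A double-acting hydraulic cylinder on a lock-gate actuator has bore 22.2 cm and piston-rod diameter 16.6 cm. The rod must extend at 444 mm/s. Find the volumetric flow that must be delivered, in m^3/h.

Q ≈ 61.9 m^3/h

Cap-side area A_cap = π/4 × (22.2 cm)² = 387.1 cm^2
Q = A × v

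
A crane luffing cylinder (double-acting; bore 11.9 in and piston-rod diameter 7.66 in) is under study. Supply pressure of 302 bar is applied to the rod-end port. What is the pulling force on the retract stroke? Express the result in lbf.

Rod-side annular area A_ann = π/4 × (11.9² − 7.66²) = 65.14 in^2
On retraction the pressure acts on the annular area (bore minus rod).
F = P × A_ann

F ≈ 2.85e5 lbf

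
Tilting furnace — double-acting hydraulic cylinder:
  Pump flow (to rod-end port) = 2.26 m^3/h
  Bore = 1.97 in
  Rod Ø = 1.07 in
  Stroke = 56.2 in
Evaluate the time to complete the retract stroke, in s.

Rod-side annular area A_ann = π/4 × (1.97² − 1.07²) = 2.149 in^2
Swept volume V = A × L; t = V / Q = A·L / Q

t ≈ 3.15 s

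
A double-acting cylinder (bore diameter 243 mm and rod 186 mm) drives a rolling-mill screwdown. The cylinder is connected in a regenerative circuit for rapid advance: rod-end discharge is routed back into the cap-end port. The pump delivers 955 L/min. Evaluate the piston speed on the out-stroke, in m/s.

v ≈ 0.586 m/s

In regeneration the rod-end outflow joins the pump flow into the cap end, so the net volume the pump must supply per unit advance equals the rod cross-section area.
Rod cross-section A_rod = π/4 × (186 mm)² = 27170 mm^2
v = Q_pump / A_rod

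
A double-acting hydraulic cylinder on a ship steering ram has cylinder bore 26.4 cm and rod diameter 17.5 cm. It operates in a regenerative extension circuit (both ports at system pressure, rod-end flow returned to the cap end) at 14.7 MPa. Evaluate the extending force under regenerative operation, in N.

F ≈ 3.54e5 N

With equal pressure on both faces, forces on the annular region cancel; the net push is pressure × rod cross-section.
Rod cross-section A_rod = π/4 × (17.5 cm)² = 240.5 cm^2
F = P × A_rod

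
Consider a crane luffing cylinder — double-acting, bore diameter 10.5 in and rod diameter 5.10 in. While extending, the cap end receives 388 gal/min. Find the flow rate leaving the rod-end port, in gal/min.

Cap-side area A_cap = π/4 × (10.5 in)² = 86.59 in^2
Rod-side annular area A_ann = π/4 × (10.5² − 5.10²) = 66.16 in^2
Piston speed v = Q_in/A_cap; rod-end outflow Q_out = v × A_ann = Q_in × A_ann/A_cap.

Q_out ≈ 296 gal/min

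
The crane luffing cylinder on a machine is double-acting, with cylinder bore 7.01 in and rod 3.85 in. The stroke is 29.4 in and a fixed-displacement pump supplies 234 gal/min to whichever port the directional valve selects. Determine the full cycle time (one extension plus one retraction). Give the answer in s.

t ≈ 2.14 s

Cap-side area A_cap = π/4 × (7.01 in)² = 38.59 in^2
Rod-side annular area A_ann = π/4 × (7.01² − 3.85²) = 26.95 in^2
t_ext = A_cap·L/Q = 1.259 s
t_ret = A_ann·L/Q = 0.8796 s
t_cycle = t_ext + t_ret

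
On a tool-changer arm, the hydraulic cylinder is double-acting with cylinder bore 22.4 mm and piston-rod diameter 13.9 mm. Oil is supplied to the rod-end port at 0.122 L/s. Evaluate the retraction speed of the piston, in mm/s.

v ≈ 503 mm/s

Rod-side annular area A_ann = π/4 × (22.4² − 13.9²) = 242.3 mm^2
Flow into the rod-end port fills the annular volume.
v = Q / A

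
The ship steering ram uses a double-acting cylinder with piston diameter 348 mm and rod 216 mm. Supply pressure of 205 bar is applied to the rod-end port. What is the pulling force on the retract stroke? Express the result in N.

F ≈ 1.20e6 N

Rod-side annular area A_ann = π/4 × (348² − 216²) = 58470 mm^2
On retraction the pressure acts on the annular area (bore minus rod).
F = P × A_ann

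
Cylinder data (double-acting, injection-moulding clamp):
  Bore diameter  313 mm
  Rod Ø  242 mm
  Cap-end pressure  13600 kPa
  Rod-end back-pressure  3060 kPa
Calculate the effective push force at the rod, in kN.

Cap-side area A_cap = π/4 × (313 mm)² = 76940 mm^2
Rod-side annular area A_ann = π/4 × (313² − 242²) = 30950 mm^2
Net thrust = P_cap·A_cap − P_rod·A_ann = 1046 kN − 94.70 kN

F ≈ 952 kN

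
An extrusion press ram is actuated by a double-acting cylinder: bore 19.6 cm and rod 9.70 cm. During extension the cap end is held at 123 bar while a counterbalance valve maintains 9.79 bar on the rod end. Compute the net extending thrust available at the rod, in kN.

F ≈ 349 kN

Cap-side area A_cap = π/4 × (19.6 cm)² = 301.7 cm^2
Rod-side annular area A_ann = π/4 × (19.6² − 9.70²) = 227.8 cm^2
Net thrust = P_cap·A_cap − P_rod·A_ann = 371.1 kN − 22.30 kN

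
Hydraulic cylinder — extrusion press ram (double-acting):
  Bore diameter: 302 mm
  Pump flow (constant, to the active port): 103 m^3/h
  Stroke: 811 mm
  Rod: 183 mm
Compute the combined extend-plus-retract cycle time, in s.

t ≈ 3.32 s

Cap-side area A_cap = π/4 × (302 mm)² = 71630 mm^2
Rod-side annular area A_ann = π/4 × (302² − 183²) = 45330 mm^2
t_ext = A_cap·L/Q = 2.030 s
t_ret = A_ann·L/Q = 1.285 s
t_cycle = t_ext + t_ret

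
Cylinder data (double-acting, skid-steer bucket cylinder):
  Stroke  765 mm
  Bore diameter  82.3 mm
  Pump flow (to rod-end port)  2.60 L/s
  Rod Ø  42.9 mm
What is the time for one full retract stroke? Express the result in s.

Rod-side annular area A_ann = π/4 × (82.3² − 42.9²) = 3874 mm^2
Swept volume V = A × L; t = V / Q = A·L / Q

t ≈ 1.14 s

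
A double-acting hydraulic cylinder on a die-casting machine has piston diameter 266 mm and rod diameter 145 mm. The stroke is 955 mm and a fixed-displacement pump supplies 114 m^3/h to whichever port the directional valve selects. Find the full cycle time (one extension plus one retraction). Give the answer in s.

t ≈ 2.85 s

Cap-side area A_cap = π/4 × (266 mm)² = 55570 mm^2
Rod-side annular area A_ann = π/4 × (266² − 145²) = 39060 mm^2
t_ext = A_cap·L/Q = 1.676 s
t_ret = A_ann·L/Q = 1.178 s
t_cycle = t_ext + t_ret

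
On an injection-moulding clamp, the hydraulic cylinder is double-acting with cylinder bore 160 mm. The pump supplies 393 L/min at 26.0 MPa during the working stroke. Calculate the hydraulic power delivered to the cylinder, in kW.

Hydraulic power = P × Q

W ≈ 170 kW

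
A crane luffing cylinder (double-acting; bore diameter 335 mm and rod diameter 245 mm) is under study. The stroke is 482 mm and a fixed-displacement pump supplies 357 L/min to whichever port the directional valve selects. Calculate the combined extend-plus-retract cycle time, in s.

Cap-side area A_cap = π/4 × (335 mm)² = 88140 mm^2
Rod-side annular area A_ann = π/4 × (335² − 245²) = 41000 mm^2
t_ext = A_cap·L/Q = 7.140 s
t_ret = A_ann·L/Q = 3.321 s
t_cycle = t_ext + t_ret

t ≈ 10.5 s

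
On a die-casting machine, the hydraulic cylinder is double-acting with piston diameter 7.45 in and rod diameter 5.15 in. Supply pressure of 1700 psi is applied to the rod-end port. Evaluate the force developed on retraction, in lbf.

F ≈ 38700 lbf

Rod-side annular area A_ann = π/4 × (7.45² − 5.15²) = 22.76 in^2
On retraction the pressure acts on the annular area (bore minus rod).
F = P × A_ann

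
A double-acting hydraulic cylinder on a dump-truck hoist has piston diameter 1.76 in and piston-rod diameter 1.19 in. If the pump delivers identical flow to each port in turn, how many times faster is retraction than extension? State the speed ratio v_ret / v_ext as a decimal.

Cap-side area A_cap = π/4 × (1.76 in)² = 2.433 in^2
Rod-side annular area A_ann = π/4 × (1.76² − 1.19²) = 1.321 in^2
For equal Q, v ∝ 1/A, so v_ret/v_ext = A_cap/A_ann.

v_ret/v_ext ≈ 1.84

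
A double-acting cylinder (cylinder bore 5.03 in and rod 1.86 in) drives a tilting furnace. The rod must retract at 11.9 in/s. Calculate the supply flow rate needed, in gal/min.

Q ≈ 53.0 gal/min

Rod-side annular area A_ann = π/4 × (5.03² − 1.86²) = 17.15 in^2
Q = A × v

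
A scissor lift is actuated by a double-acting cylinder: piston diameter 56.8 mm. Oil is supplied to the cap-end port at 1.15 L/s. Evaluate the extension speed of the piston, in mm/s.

v ≈ 454 mm/s

Cap-side area A_cap = π/4 × (56.8 mm)² = 2534 mm^2
v = Q / A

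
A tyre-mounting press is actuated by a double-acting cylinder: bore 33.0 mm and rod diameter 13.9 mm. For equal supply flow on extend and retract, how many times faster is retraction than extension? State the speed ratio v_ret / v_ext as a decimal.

v_ret/v_ext ≈ 1.22

Cap-side area A_cap = π/4 × (33.0 mm)² = 855.3 mm^2
Rod-side annular area A_ann = π/4 × (33.0² − 13.9²) = 703.6 mm^2
For equal Q, v ∝ 1/A, so v_ret/v_ext = A_cap/A_ann.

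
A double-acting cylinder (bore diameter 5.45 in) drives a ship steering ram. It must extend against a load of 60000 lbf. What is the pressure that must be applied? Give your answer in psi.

Cap-side area A_cap = π/4 × (5.45 in)² = 23.33 in^2
P = F / A = 60000 lbf / A

P ≈ 2570 psi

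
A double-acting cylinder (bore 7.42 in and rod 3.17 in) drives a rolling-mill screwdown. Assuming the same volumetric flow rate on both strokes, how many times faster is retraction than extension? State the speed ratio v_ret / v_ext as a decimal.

v_ret/v_ext ≈ 1.22

Cap-side area A_cap = π/4 × (7.42 in)² = 43.24 in^2
Rod-side annular area A_ann = π/4 × (7.42² − 3.17²) = 35.35 in^2
For equal Q, v ∝ 1/A, so v_ret/v_ext = A_cap/A_ann.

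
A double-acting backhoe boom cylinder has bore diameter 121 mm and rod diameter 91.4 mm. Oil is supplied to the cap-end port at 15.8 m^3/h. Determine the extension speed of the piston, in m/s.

v ≈ 0.382 m/s

Cap-side area A_cap = π/4 × (121 mm)² = 11500 mm^2
v = Q / A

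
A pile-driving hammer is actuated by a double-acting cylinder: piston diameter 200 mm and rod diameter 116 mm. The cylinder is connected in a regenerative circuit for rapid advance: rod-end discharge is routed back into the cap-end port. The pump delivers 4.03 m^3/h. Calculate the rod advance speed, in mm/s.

In regeneration the rod-end outflow joins the pump flow into the cap end, so the net volume the pump must supply per unit advance equals the rod cross-section area.
Rod cross-section A_rod = π/4 × (116 mm)² = 10570 mm^2
v = Q_pump / A_rod

v ≈ 106 mm/s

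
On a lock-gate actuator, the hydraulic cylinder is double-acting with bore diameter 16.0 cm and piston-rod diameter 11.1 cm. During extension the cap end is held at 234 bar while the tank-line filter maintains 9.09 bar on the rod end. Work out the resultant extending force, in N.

Cap-side area A_cap = π/4 × (16.0 cm)² = 201.1 cm^2
Rod-side annular area A_ann = π/4 × (16.0² − 11.1²) = 104.3 cm^2
Net thrust = P_cap·A_cap − P_rod·A_ann = 4.705e5 N − 9480 N

F ≈ 4.61e5 N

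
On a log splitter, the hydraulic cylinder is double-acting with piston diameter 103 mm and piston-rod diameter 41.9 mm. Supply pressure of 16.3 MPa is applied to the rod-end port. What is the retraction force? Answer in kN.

F ≈ 113 kN

Rod-side annular area A_ann = π/4 × (103² − 41.9²) = 6953 mm^2
On retraction the pressure acts on the annular area (bore minus rod).
F = P × A_ann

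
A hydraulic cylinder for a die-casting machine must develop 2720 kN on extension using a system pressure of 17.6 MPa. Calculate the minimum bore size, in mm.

Extension force acts on the full piston face: F = P × (π/4)D².
D = √(4F / (πP)) = √(4 × 2720 kN / (π × 17.6 MPa))

D ≈ 444 mm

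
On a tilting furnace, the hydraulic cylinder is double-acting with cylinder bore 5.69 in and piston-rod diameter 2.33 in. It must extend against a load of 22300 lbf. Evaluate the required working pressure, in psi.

P ≈ 877 psi

Cap-side area A_cap = π/4 × (5.69 in)² = 25.43 in^2
P = F / A = 22300 lbf / A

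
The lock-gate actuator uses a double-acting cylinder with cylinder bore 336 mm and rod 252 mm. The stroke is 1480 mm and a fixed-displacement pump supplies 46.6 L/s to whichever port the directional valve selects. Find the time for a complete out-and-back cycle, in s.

Cap-side area A_cap = π/4 × (336 mm)² = 88670 mm^2
Rod-side annular area A_ann = π/4 × (336² − 252²) = 38790 mm^2
t_ext = A_cap·L/Q = 2.816 s
t_ret = A_ann·L/Q = 1.232 s
t_cycle = t_ext + t_ret

t ≈ 4.05 s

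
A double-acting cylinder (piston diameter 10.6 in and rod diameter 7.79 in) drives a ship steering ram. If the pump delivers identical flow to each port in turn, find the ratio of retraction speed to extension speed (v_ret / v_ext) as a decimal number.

v_ret/v_ext ≈ 2.17

Cap-side area A_cap = π/4 × (10.6 in)² = 88.25 in^2
Rod-side annular area A_ann = π/4 × (10.6² − 7.79²) = 40.59 in^2
For equal Q, v ∝ 1/A, so v_ret/v_ext = A_cap/A_ann.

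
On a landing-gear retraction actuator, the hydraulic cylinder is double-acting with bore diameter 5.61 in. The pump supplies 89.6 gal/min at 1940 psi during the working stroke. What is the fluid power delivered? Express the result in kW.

W ≈ 75.6 kW

Hydraulic power = P × Q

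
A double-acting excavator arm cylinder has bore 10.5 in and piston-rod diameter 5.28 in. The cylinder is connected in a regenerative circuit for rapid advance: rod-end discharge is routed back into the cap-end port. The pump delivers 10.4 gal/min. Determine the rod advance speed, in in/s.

In regeneration the rod-end outflow joins the pump flow into the cap end, so the net volume the pump must supply per unit advance equals the rod cross-section area.
Rod cross-section A_rod = π/4 × (5.28 in)² = 21.90 in^2
v = Q_pump / A_rod

v ≈ 1.83 in/s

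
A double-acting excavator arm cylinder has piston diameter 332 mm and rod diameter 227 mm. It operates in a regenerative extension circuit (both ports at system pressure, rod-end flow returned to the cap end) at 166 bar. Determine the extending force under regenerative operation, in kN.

With equal pressure on both faces, forces on the annular region cancel; the net push is pressure × rod cross-section.
Rod cross-section A_rod = π/4 × (227 mm)² = 40470 mm^2
F = P × A_rod

F ≈ 672 kN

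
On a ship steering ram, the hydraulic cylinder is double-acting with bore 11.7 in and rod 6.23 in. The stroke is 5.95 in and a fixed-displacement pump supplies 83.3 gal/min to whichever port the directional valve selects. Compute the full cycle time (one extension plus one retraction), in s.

t ≈ 3.42 s

Cap-side area A_cap = π/4 × (11.7 in)² = 107.5 in^2
Rod-side annular area A_ann = π/4 × (11.7² − 6.23²) = 77.03 in^2
t_ext = A_cap·L/Q = 1.995 s
t_ret = A_ann·L/Q = 1.429 s
t_cycle = t_ext + t_ret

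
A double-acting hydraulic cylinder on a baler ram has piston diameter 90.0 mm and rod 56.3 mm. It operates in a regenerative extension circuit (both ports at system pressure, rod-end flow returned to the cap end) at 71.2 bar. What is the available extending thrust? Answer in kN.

With equal pressure on both faces, forces on the annular region cancel; the net push is pressure × rod cross-section.
Rod cross-section A_rod = π/4 × (56.3 mm)² = 2489 mm^2
F = P × A_rod

F ≈ 17.7 kN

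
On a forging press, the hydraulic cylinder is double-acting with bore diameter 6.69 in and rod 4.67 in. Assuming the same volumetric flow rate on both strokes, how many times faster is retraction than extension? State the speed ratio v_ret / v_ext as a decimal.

v_ret/v_ext ≈ 1.95

Cap-side area A_cap = π/4 × (6.69 in)² = 35.15 in^2
Rod-side annular area A_ann = π/4 × (6.69² − 4.67²) = 18.02 in^2
For equal Q, v ∝ 1/A, so v_ret/v_ext = A_cap/A_ann.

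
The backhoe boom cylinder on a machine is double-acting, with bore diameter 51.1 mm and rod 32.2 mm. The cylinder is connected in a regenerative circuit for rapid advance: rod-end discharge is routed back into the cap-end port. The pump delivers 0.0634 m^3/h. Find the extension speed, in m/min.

In regeneration the rod-end outflow joins the pump flow into the cap end, so the net volume the pump must supply per unit advance equals the rod cross-section area.
Rod cross-section A_rod = π/4 × (32.2 mm)² = 814.3 mm^2
v = Q_pump / A_rod

v ≈ 1.30 m/min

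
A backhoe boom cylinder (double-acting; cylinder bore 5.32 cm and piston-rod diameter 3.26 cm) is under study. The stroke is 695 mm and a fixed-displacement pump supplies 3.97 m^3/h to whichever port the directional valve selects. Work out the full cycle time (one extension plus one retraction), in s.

t ≈ 2.28 s

Cap-side area A_cap = π/4 × (5.32 cm)² = 22.23 cm^2
Rod-side annular area A_ann = π/4 × (5.32² − 3.26²) = 13.88 cm^2
t_ext = A_cap·L/Q = 1.401 s
t_ret = A_ann·L/Q = 0.8749 s
t_cycle = t_ext + t_ret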